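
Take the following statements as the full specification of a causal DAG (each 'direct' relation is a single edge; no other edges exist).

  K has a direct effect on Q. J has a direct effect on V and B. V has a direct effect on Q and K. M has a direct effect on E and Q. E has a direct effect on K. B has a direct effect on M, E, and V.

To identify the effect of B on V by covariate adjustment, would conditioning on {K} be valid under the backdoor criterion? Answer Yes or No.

No

Backdoor paths from B to V (paths whose first edge points into B):
  P1: B <- J -> V
Condition 1 (no descendant of B in the set): FAILS — K is a descendant of B.
Condition 2 (every backdoor path blocked by {K}):
  P1: open — no interior node is in the conditioning set.
{K} does not satisfy the backdoor criterion.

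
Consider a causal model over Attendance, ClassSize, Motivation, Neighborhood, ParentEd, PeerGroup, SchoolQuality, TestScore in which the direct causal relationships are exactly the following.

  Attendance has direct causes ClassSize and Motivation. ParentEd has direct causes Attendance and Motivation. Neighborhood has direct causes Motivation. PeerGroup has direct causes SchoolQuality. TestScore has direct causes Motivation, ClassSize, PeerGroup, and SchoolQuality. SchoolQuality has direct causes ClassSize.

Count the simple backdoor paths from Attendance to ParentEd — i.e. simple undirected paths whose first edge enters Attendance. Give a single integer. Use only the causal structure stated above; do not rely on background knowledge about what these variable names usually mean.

4

A backdoor path from Attendance to ParentEd is any simple undirected path whose first edge points into Attendance (i.e. leaves Attendance via a parent).
Parents of Attendance: {ClassSize, Motivation}.
Enumerating:
  P1: Attendance <- Motivation -> ParentEd
  P2: Attendance <- ClassSize -> SchoolQuality -> PeerGroup -> TestScore <- Motivation -> ParentEd
  P3: Attendance <- ClassSize -> SchoolQuality -> TestScore <- Motivation -> ParentEd
  P4: Attendance <- ClassSize -> TestScore <- Motivation -> ParentEd
That exhausts the simple backdoor paths. Count: 4.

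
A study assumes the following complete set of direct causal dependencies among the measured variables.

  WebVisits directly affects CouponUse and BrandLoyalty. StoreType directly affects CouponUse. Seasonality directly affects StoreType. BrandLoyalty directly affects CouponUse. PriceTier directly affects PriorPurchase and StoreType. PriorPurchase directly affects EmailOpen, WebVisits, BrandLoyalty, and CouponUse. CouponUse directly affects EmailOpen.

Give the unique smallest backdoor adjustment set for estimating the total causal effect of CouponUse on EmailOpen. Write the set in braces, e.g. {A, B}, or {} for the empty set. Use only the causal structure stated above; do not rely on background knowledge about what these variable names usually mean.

{PriorPurchase}

Variables eligible for adjustment (non-descendants of CouponUse, excluding CouponUse and EmailOpen): {BrandLoyalty, PriceTier, PriorPurchase, Seasonality, StoreType, WebVisits}.
Backdoor paths from CouponUse to EmailOpen:
  P1: CouponUse <- PriorPurchase -> EmailOpen
  P2: CouponUse <- StoreType <- PriceTier -> PriorPurchase -> EmailOpen
  P3: CouponUse <- WebVisits <- PriorPurchase -> EmailOpen
  P4: CouponUse <- WebVisits -> BrandLoyalty <- PriorPurchase -> EmailOpen
  P5: CouponUse <- BrandLoyalty <- PriorPurchase -> EmailOpen
  P6: CouponUse <- BrandLoyalty <- WebVisits <- PriorPurchase -> EmailOpen
The empty set is not sufficient: P1 (CouponUse <- PriorPurchase -> EmailOpen) has no collider blocking it and no conditioned non-collider, so it is open.
Try {PriorPurchase}:
  P1: blocked at fork node PriorPurchase ∈ conditioning set.
  P2: blocked at chain node PriorPurchase ∈ conditioning set.
  P3: blocked at fork node PriorPurchase ∈ conditioning set.
  P4: blocked at collider BrandLoyalty (neither it nor any descendant is in the conditioning set).
  P5: blocked at fork node PriorPurchase ∈ conditioning set.
  P6: blocked at fork node PriorPurchase ∈ conditioning set.
{PriorPurchase} contains no descendant of CouponUse and blocks every backdoor path.
No other singleton works — e.g. {Seasonality} leaves P1 open — so {PriorPurchase} is the unique smallest valid adjustment set.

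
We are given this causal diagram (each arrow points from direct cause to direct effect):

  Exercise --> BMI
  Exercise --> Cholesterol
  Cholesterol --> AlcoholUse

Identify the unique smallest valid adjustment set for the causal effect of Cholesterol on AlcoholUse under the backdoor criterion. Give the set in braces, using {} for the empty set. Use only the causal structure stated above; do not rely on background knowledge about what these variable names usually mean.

Variables eligible for adjustment (non-descendants of Cholesterol, excluding Cholesterol and AlcoholUse): {BMI, Exercise}.
Backdoor paths from Cholesterol to AlcoholUse:
  (none)
With no backdoor paths the empty set already satisfies the criterion, and it is trivially minimal.

{}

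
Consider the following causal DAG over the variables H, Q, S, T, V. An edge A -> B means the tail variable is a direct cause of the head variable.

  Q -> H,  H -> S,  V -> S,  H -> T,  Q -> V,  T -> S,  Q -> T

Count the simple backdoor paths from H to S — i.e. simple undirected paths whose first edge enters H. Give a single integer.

2

A backdoor path from H to S is any simple undirected path whose first edge points into H (i.e. leaves H via a parent).
Parents of H: {Q}.
Enumerating:
  P1: H <- Q -> V -> S
  P2: H <- Q -> T -> S
That exhausts the simple backdoor paths. Count: 2.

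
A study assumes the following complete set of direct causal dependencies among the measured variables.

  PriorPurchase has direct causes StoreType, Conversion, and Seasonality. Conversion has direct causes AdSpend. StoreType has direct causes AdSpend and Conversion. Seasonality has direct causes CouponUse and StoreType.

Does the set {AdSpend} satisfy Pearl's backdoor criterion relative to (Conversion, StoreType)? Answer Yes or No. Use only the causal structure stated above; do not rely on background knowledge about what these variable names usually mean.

Backdoor paths from Conversion to StoreType (paths whose first edge points into Conversion):
  P1: Conversion <- AdSpend -> StoreType
Condition 1 (no descendant of Conversion in the set): holds — descendants of Conversion are {PriorPurchase, Seasonality, StoreType}; none are in {AdSpend}.
Condition 2 (every backdoor path blocked by {AdSpend}):
  P1: blocked at fork node AdSpend ∈ conditioning set.
{AdSpend} satisfies the backdoor criterion.

Yes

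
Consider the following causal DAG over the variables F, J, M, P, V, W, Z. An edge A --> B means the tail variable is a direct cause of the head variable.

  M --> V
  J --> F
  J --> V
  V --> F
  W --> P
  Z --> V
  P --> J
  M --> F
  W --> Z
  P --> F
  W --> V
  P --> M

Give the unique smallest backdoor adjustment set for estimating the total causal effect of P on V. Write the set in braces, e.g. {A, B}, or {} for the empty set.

Variables eligible for adjustment (non-descendants of P, excluding P and V): {W, Z}.
Backdoor paths from P to V:
  P1: P <- W -> Z -> V
  P2: P <- W -> V
The empty set is not sufficient: P1 (P <- W -> Z -> V) has no collider blocking it and no conditioned non-collider, so it is open.
Try {W}:
  P1: blocked at fork node W ∈ conditioning set.
  P2: blocked at fork node W ∈ conditioning set.
{W} contains no descendant of P and blocks every backdoor path.
No other singleton works — e.g. {Z} leaves P2 open — so {W} is the unique smallest valid adjustment set.

{W}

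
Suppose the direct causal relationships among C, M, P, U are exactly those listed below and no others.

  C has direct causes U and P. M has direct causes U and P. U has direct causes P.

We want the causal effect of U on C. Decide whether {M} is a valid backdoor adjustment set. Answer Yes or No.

No

Backdoor paths from U to C (paths whose first edge points into U):
  P1: U <- P -> C
Condition 1 (no descendant of U in the set): FAILS — M is a descendant of U.
Condition 2 (every backdoor path blocked by {M}):
  P1: open — no interior node is in the conditioning set.
{M} does not satisfy the backdoor criterion.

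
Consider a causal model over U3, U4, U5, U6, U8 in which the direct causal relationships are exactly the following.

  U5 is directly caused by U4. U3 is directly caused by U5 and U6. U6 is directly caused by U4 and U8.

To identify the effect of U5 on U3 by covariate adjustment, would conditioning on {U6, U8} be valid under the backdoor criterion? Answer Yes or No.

Yes

Backdoor paths from U5 to U3 (paths whose first edge points into U5):
  P1: U5 <- U4 -> U6 -> U3
Condition 1 (no descendant of U5 in the set): holds — descendants of U5 are {U3}; none are in {U6, U8}.
Condition 2 (every backdoor path blocked by {U6, U8}):
  P1: blocked at chain node U6 ∈ conditioning set.
{U6, U8} satisfies the backdoor criterion.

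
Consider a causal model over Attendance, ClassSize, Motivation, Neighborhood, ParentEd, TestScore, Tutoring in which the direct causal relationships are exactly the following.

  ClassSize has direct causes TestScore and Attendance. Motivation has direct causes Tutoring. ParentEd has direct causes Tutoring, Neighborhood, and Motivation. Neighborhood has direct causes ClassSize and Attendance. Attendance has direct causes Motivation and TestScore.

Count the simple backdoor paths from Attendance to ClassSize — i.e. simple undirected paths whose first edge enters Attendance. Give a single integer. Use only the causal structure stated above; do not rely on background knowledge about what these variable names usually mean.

A backdoor path from Attendance to ClassSize is any simple undirected path whose first edge points into Attendance (i.e. leaves Attendance via a parent).
Parents of Attendance: {Motivation, TestScore}.
Enumerating:
  P1: Attendance <- Motivation <- Tutoring -> ParentEd <- Neighborhood <- ClassSize
  P2: Attendance <- Motivation -> ParentEd <- Neighborhood <- ClassSize
  P3: Attendance <- TestScore -> ClassSize
That exhausts the simple backdoor paths. Count: 3.

3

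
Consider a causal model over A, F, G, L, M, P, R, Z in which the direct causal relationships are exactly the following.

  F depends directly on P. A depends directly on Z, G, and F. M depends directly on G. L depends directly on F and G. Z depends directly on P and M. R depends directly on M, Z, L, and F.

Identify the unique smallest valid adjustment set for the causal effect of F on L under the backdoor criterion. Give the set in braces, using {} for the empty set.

{}

Variables eligible for adjustment (non-descendants of F, excluding F and L): {G, M, P, Z}.
Backdoor paths from F to L:
  P1: F <- P -> Z <- M <- G -> L
  P2: F <- P -> Z <- M -> R <- L
  P3: F <- P -> Z -> A <- G -> M -> R <- L
  P4: F <- P -> Z -> A <- G -> L
  P5: F <- P -> Z -> R <- M <- G -> L
  P6: F <- P -> Z -> R <- L
Each backdoor path contains an unconditioned collider, so every path is already blocked with the empty conditioning set:
  P1: blocked at collider Z (neither it nor any descendant is in the conditioning set).
  P2: blocked at collider Z (neither it nor any descendant is in the conditioning set).
  P3: blocked at collider A (neither it nor any descendant is in the conditioning set).
  P4: blocked at collider A (neither it nor any descendant is in the conditioning set).
  P5: blocked at collider R (neither it nor any descendant is in the conditioning set).
  P6: blocked at collider R (neither it nor any descendant is in the conditioning set).
The empty set is therefore the unique smallest valid set.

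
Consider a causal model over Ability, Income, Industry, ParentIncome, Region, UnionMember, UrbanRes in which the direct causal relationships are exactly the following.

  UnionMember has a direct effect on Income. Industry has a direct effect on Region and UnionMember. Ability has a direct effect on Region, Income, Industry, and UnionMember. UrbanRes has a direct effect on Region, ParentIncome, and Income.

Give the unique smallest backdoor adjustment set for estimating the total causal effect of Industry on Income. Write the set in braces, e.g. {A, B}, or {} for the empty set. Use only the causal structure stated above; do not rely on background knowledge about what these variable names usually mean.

{Ability}

Variables eligible for adjustment (non-descendants of Industry, excluding Industry and Income): {Ability, ParentIncome, UrbanRes}.
Backdoor paths from Industry to Income:
  P1: Industry <- Ability -> Region <- UrbanRes -> Income
  P2: Industry <- Ability -> UnionMember -> Income
  P3: Industry <- Ability -> Income
The empty set is not sufficient: P2 (Industry <- Ability -> UnionMember -> Income) has no collider blocking it and no conditioned non-collider, so it is open.
Try {Ability}:
  P1: blocked at fork node Ability ∈ conditioning set.
  P2: blocked at fork node Ability ∈ conditioning set.
  P3: blocked at fork node Ability ∈ conditioning set.
{Ability} contains no descendant of Industry and blocks every backdoor path.
No other singleton works — e.g. {UrbanRes} leaves P2 open — so {Ability} is the unique smallest valid adjustment set.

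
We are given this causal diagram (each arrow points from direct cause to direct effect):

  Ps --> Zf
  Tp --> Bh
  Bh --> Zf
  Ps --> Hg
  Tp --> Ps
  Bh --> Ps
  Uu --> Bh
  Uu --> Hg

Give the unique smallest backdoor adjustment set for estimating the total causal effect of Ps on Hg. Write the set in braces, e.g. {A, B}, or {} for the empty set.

{Uu}

Variables eligible for adjustment (non-descendants of Ps, excluding Ps and Hg): {Bh, Tp, Uu}.
Backdoor paths from Ps to Hg:
  P1: Ps <- Tp -> Bh <- Uu -> Hg
  P2: Ps <- Bh <- Uu -> Hg
The empty set is not sufficient: P2 (Ps <- Bh <- Uu -> Hg) has no collider blocking it and no conditioned non-collider, so it is open.
Try {Uu}:
  P1: blocked at collider Bh (neither it nor any descendant is in the conditioning set).
  P2: blocked at fork node Uu ∈ conditioning set.
{Uu} contains no descendant of Ps and blocks every backdoor path.
No other singleton works — e.g. {Tp} leaves P2 open — so {Uu} is the unique smallest valid adjustment set.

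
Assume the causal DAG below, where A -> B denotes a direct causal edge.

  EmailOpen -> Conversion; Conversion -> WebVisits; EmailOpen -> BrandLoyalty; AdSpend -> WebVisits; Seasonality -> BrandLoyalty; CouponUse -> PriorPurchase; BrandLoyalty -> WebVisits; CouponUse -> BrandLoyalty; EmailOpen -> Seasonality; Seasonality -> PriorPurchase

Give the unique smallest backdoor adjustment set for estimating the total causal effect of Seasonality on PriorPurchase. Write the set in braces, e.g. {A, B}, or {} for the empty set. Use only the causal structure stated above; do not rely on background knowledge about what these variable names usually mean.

{}

Variables eligible for adjustment (non-descendants of Seasonality, excluding Seasonality and PriorPurchase): {AdSpend, Conversion, CouponUse, EmailOpen}.
Backdoor paths from Seasonality to PriorPurchase:
  P1: Seasonality <- EmailOpen -> Conversion -> WebVisits <- BrandLoyalty <- CouponUse -> PriorPurchase
  P2: Seasonality <- EmailOpen -> BrandLoyalty <- CouponUse -> PriorPurchase
Each backdoor path contains an unconditioned collider, so every path is already blocked with the empty conditioning set:
  P1: blocked at collider WebVisits (neither it nor any descendant is in the conditioning set).
  P2: blocked at collider BrandLoyalty (neither it nor any descendant is in the conditioning set).
The empty set is therefore the unique smallest valid set.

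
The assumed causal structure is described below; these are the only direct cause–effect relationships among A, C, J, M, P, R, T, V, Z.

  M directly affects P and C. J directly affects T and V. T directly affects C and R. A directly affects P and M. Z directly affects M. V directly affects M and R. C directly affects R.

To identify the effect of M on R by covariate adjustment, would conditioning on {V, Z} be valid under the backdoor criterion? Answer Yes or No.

Yes

Backdoor paths from M to R (paths whose first edge points into M):
  P1: M <- V <- J -> T -> C -> R
  P2: M <- V <- J -> T -> R
  P3: M <- V -> R
Condition 1 (no descendant of M in the set): holds — descendants of M are {C, P, R}; none are in {V, Z}.
Condition 2 (every backdoor path blocked by {V, Z}):
  P1: blocked at chain node V ∈ conditioning set.
  P2: blocked at chain node V ∈ conditioning set.
  P3: blocked at fork node V ∈ conditioning set.
{V, Z} satisfies the backdoor criterion.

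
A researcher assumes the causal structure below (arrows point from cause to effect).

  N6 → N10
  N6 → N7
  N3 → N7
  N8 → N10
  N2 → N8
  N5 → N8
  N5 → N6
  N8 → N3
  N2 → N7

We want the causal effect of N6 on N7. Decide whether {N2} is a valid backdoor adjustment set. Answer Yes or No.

No

Backdoor paths from N6 to N7 (paths whose first edge points into N6):
  P1: N6 <- N5 -> N8 <- N2 -> N7
  P2: N6 <- N5 -> N8 -> N3 -> N7
Condition 1 (no descendant of N6 in the set): holds — descendants of N6 are {N10, N7}; none are in {N2}.
Condition 2 (every backdoor path blocked by {N2}):
  P1: blocked at collider N8 (neither it nor any descendant is in the conditioning set).
  P2: open — no interior node is in the conditioning set.
{N2} does not satisfy the backdoor criterion.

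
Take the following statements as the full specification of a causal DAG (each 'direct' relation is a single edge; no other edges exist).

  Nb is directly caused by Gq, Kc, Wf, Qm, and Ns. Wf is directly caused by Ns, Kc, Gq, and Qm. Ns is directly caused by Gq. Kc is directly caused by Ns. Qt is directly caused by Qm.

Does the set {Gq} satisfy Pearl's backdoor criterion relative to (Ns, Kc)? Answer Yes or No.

Yes

Backdoor paths from Ns to Kc (paths whose first edge points into Ns):
  P1: Ns <- Gq -> Wf <- Qm -> Nb <- Kc
  P2: Ns <- Gq -> Wf <- Kc
  P3: Ns <- Gq -> Wf -> Nb <- Kc
  P4: Ns <- Gq -> Nb <- Qm -> Wf <- Kc
  P5: Ns <- Gq -> Nb <- Kc
  P6: Ns <- Gq -> Nb <- Wf <- Kc
Condition 1 (no descendant of Ns in the set): holds — descendants of Ns are {Kc, Nb, Wf}; none are in {Gq}.
Condition 2 (every backdoor path blocked by {Gq}):
  P1: blocked at fork node Gq ∈ conditioning set.
  P2: blocked at fork node Gq ∈ conditioning set.
  P3: blocked at fork node Gq ∈ conditioning set.
  P4: blocked at fork node Gq ∈ conditioning set.
  P5: blocked at fork node Gq ∈ conditioning set.
  P6: blocked at fork node Gq ∈ conditioning set.
{Gq} satisfies the backdoor criterion.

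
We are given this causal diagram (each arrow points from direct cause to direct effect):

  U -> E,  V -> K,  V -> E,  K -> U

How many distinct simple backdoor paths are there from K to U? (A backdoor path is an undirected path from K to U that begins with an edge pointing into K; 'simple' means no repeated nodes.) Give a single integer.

A backdoor path from K to U is any simple undirected path whose first edge points into K (i.e. leaves K via a parent).
Parents of K: {V}.
Enumerating:
  P1: K <- V -> E <- U
That exhausts the simple backdoor paths. Count: 1.

1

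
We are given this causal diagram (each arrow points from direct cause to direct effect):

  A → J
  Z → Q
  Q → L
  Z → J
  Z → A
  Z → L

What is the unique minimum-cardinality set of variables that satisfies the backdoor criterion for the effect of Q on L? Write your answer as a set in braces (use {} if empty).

{Z}

Variables eligible for adjustment (non-descendants of Q, excluding Q and L): {A, J, Z}.
Backdoor paths from Q to L:
  P1: Q <- Z -> L
The empty set is not sufficient: P1 (Q <- Z -> L) has no collider blocking it and no conditioned non-collider, so it is open.
Try {Z}:
  P1: blocked at fork node Z ∈ conditioning set.
{Z} contains no descendant of Q and blocks every backdoor path.
No other singleton works — e.g. {A} leaves P1 open — so {Z} is the unique smallest valid adjustment set.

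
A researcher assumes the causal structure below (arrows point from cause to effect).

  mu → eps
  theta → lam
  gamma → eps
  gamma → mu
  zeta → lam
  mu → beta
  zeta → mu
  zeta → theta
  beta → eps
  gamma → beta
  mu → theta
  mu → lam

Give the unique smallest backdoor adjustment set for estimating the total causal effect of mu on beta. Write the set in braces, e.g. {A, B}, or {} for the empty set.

Variables eligible for adjustment (non-descendants of mu, excluding mu and beta): {gamma, zeta}.
Backdoor paths from mu to beta:
  P1: mu <- gamma -> beta
  P2: mu <- gamma -> eps <- beta
The empty set is not sufficient: P1 (mu <- gamma -> beta) has no collider blocking it and no conditioned non-collider, so it is open.
Try {gamma}:
  P1: blocked at fork node gamma ∈ conditioning set.
  P2: blocked at fork node gamma ∈ conditioning set.
{gamma} contains no descendant of mu and blocks every backdoor path.
No other singleton works — e.g. {zeta} leaves P1 open — so {gamma} is the unique smallest valid adjustment set.

{gamma}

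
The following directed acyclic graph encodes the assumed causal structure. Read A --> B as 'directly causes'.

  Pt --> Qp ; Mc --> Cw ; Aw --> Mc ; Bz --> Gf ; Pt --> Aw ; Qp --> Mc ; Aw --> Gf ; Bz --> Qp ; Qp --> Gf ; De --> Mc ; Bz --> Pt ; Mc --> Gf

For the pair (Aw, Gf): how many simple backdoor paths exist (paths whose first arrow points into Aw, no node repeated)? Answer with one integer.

A backdoor path from Aw to Gf is any simple undirected path whose first edge points into Aw (i.e. leaves Aw via a parent).
Parents of Aw: {Pt}.
Enumerating:
  P1: Aw <- Pt <- Bz -> Qp -> Mc -> Gf
  P2: Aw <- Pt <- Bz -> Qp -> Gf
  P3: Aw <- Pt <- Bz -> Gf
  P4: Aw <- Pt -> Qp <- Bz -> Gf
  P5: Aw <- Pt -> Qp -> Mc -> Gf
  P6: Aw <- Pt -> Qp -> Gf
That exhausts the simple backdoor paths. Count: 6.

6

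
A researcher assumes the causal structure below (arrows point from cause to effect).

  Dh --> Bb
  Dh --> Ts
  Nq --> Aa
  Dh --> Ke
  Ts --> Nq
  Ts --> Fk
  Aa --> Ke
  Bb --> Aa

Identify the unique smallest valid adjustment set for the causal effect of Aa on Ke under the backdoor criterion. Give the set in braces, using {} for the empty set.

{Dh}

Variables eligible for adjustment (non-descendants of Aa, excluding Aa and Ke): {Bb, Dh, Fk, Nq, Ts}.
Backdoor paths from Aa to Ke:
  P1: Aa <- Bb <- Dh -> Ke
  P2: Aa <- Nq <- Ts <- Dh -> Ke
The empty set is not sufficient: P1 (Aa <- Bb <- Dh -> Ke) has no collider blocking it and no conditioned non-collider, so it is open.
Try {Dh}:
  P1: blocked at fork node Dh ∈ conditioning set.
  P2: blocked at fork node Dh ∈ conditioning set.
{Dh} contains no descendant of Aa and blocks every backdoor path.
No other singleton works — e.g. {Ts} leaves P1 open — so {Dh} is the unique smallest valid adjustment set.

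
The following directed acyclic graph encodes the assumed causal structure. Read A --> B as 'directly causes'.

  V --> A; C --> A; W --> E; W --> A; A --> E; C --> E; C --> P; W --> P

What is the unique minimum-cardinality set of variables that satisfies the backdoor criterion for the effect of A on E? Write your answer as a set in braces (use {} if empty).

Variables eligible for adjustment (non-descendants of A, excluding A and E): {C, P, V, W}.
Backdoor paths from A to E:
  P1: A <- W -> E
  P2: A <- W -> P <- C -> E
  P3: A <- C -> E
  P4: A <- C -> P <- W -> E
The empty set is not sufficient: P1 (A <- W -> E) has no collider blocking it and no conditioned non-collider, so it is open.
Try {C, W}:
  P1: blocked at fork node W ∈ conditioning set.
  P2: blocked at fork node W ∈ conditioning set.
  P3: blocked at fork node C ∈ conditioning set.
  P4: blocked at fork node C ∈ conditioning set.
{C, W} contains no descendant of A and blocks every backdoor path.
Every element of {C, W} is needed (dropping C leaves P3 open; dropping W leaves P1 open), so no proper subset is valid.
Among all size-2 subsets of the eligible variables, only {C, W} blocks every backdoor path, so it is the unique smallest valid adjustment set.

{C, W}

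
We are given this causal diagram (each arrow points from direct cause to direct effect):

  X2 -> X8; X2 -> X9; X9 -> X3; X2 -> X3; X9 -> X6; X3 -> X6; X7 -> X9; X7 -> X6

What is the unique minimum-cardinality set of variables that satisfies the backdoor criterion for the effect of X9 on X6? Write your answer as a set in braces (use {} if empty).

Variables eligible for adjustment (non-descendants of X9, excluding X9 and X6): {X2, X7, X8}.
Backdoor paths from X9 to X6:
  P1: X9 <- X2 -> X3 -> X6
  P2: X9 <- X7 -> X6
The empty set is not sufficient: P1 (X9 <- X2 -> X3 -> X6) has no collider blocking it and no conditioned non-collider, so it is open.
Try {X2, X7}:
  P1: blocked at fork node X2 ∈ conditioning set.
  P2: blocked at fork node X7 ∈ conditioning set.
{X2, X7} contains no descendant of X9 and blocks every backdoor path.
Every element of {X2, X7} is needed (dropping X2 leaves P1 open; dropping X7 leaves P2 open), so no proper subset is valid.
Among all size-2 subsets of the eligible variables, only {X2, X7} blocks every backdoor path, so it is the unique smallest valid adjustment set.

{X2, X7}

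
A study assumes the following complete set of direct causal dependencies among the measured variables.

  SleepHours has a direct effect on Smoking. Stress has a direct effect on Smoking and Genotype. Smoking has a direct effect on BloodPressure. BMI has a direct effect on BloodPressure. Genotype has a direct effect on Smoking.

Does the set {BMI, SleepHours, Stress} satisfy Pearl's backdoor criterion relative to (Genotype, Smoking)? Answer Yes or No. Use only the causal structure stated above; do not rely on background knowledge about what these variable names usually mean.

Yes

Backdoor paths from Genotype to Smoking (paths whose first edge points into Genotype):
  P1: Genotype <- Stress -> Smoking
Condition 1 (no descendant of Genotype in the set): holds — descendants of Genotype are {BloodPressure, Smoking}; none are in {BMI, SleepHours, Stress}.
Condition 2 (every backdoor path blocked by {BMI, SleepHours, Stress}):
  P1: blocked at fork node Stress ∈ conditioning set.
{BMI, SleepHours, Stress} satisfies the backdoor criterion.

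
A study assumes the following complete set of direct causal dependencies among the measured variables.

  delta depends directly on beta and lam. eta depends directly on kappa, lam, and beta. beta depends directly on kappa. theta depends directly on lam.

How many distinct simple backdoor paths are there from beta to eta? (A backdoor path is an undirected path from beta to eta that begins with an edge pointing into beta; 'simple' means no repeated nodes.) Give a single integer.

1

A backdoor path from beta to eta is any simple undirected path whose first edge points into beta (i.e. leaves beta via a parent).
Parents of beta: {kappa}.
Enumerating:
  P1: beta <- kappa -> eta
That exhausts the simple backdoor paths. Count: 1.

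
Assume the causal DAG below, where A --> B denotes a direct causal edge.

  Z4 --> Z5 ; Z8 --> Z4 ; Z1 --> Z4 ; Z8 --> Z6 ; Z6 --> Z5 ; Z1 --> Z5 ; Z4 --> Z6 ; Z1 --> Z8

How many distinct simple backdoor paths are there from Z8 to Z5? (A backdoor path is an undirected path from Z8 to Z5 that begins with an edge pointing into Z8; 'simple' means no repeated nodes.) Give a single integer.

A backdoor path from Z8 to Z5 is any simple undirected path whose first edge points into Z8 (i.e. leaves Z8 via a parent).
Parents of Z8: {Z1}.
Enumerating:
  P1: Z8 <- Z1 -> Z4 -> Z6 -> Z5
  P2: Z8 <- Z1 -> Z4 -> Z5
  P3: Z8 <- Z1 -> Z5
That exhausts the simple backdoor paths. Count: 3.

3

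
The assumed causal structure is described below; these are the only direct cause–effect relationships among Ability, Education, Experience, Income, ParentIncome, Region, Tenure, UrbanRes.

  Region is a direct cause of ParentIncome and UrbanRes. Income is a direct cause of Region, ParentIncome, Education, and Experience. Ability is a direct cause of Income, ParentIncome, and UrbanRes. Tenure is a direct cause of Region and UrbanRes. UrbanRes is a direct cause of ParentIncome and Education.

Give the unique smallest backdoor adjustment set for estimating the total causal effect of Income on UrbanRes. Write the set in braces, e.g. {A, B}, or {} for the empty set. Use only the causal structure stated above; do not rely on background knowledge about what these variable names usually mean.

{Ability}

Variables eligible for adjustment (non-descendants of Income, excluding Income and UrbanRes): {Ability, Tenure}.
Backdoor paths from Income to UrbanRes:
  P1: Income <- Ability -> UrbanRes
  P2: Income <- Ability -> ParentIncome <- Region <- Tenure -> UrbanRes
  P3: Income <- Ability -> ParentIncome <- Region -> UrbanRes
  P4: Income <- Ability -> ParentIncome <- UrbanRes
The empty set is not sufficient: P1 (Income <- Ability -> UrbanRes) has no collider blocking it and no conditioned non-collider, so it is open.
Try {Ability}:
  P1: blocked at fork node Ability ∈ conditioning set.
  P2: blocked at fork node Ability ∈ conditioning set.
  P3: blocked at fork node Ability ∈ conditioning set.
  P4: blocked at fork node Ability ∈ conditioning set.
{Ability} contains no descendant of Income and blocks every backdoor path.
No other singleton works — e.g. {Tenure} leaves P1 open — so {Ability} is the unique smallest valid adjustment set.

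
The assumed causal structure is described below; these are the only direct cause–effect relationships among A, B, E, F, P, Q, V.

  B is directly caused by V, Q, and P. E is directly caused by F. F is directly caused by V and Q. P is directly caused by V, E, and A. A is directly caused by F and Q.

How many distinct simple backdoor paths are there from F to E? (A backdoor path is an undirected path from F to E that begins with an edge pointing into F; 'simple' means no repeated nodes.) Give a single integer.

6

A backdoor path from F to E is any simple undirected path whose first edge points into F (i.e. leaves F via a parent).
Parents of F: {Q, V}.
Enumerating:
  P1: F <- V -> P <- E
  P2: F <- V -> B <- Q -> A -> P <- E
  P3: F <- V -> B <- P <- E
  P4: F <- Q -> A -> P <- E
  P5: F <- Q -> B <- V -> P <- E
  P6: F <- Q -> B <- P <- E
That exhausts the simple backdoor paths. Count: 6.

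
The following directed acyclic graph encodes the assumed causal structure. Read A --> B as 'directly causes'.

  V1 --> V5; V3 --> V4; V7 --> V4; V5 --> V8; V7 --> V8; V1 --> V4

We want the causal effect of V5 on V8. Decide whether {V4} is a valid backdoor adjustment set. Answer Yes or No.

No

Backdoor paths from V5 to V8 (paths whose first edge points into V5):
  P1: V5 <- V1 -> V4 <- V7 -> V8
Condition 1 (no descendant of V5 in the set): holds — descendants of V5 are {V8}; none are in {V4}.
Condition 2 (every backdoor path blocked by {V4}):
  P1: open — collider(s) V4 are conditioned on (or have a conditioned descendant) and no non-collider on the path is in the set.
{V4} does not satisfy the backdoor criterion.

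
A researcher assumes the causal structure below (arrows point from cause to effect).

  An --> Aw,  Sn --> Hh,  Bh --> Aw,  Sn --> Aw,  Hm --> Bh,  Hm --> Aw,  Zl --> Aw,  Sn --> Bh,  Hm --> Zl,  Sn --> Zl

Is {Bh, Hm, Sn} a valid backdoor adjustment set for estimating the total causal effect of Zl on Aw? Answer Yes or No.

Yes

Backdoor paths from Zl to Aw (paths whose first edge points into Zl):
  P1: Zl <- Hm -> Bh <- Sn -> Aw
  P2: Zl <- Hm -> Bh -> Aw
  P3: Zl <- Hm -> Aw
  P4: Zl <- Sn -> Bh <- Hm -> Aw
  P5: Zl <- Sn -> Bh -> Aw
  P6: Zl <- Sn -> Aw
Condition 1 (no descendant of Zl in the set): holds — descendants of Zl are {Aw}; none are in {Bh, Hm, Sn}.
Condition 2 (every backdoor path blocked by {Bh, Hm, Sn}):
  P1: blocked at fork node Hm ∈ conditioning set.
  P2: blocked at fork node Hm ∈ conditioning set.
  P3: blocked at fork node Hm ∈ conditioning set.
  P4: blocked at fork node Sn ∈ conditioning set.
  P5: blocked at fork node Sn ∈ conditioning set.
  P6: blocked at fork node Sn ∈ conditioning set.
{Bh, Hm, Sn} satisfies the backdoor criterion.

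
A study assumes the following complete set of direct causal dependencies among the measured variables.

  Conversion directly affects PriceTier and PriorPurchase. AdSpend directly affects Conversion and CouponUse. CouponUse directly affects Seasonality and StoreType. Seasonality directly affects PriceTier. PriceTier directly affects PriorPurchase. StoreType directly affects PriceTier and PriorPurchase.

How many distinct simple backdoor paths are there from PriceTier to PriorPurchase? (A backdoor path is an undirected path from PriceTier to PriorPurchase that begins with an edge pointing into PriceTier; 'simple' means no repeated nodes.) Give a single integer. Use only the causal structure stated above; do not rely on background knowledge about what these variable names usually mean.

A backdoor path from PriceTier to PriorPurchase is any simple undirected path whose first edge points into PriceTier (i.e. leaves PriceTier via a parent).
Parents of PriceTier: {Conversion, Seasonality, StoreType}.
Enumerating:
  P1: PriceTier <- Conversion <- AdSpend -> CouponUse -> StoreType -> PriorPurchase
  P2: PriceTier <- Conversion -> PriorPurchase
  P3: PriceTier <- Seasonality <- CouponUse <- AdSpend -> Conversion -> PriorPurchase
  P4: PriceTier <- Seasonality <- CouponUse -> StoreType -> PriorPurchase
  P5: PriceTier <- StoreType <- CouponUse <- AdSpend -> Conversion -> PriorPurchase
  P6: PriceTier <- StoreType -> PriorPurchase
That exhausts the simple backdoor paths. Count: 6.

6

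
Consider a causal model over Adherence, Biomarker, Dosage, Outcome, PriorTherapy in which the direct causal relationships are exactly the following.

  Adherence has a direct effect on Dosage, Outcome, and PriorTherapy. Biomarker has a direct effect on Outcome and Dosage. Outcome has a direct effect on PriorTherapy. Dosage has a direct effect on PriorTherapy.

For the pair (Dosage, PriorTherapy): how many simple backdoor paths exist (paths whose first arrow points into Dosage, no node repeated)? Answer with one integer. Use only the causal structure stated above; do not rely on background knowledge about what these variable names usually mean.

A backdoor path from Dosage to PriorTherapy is any simple undirected path whose first edge points into Dosage (i.e. leaves Dosage via a parent).
Parents of Dosage: {Adherence, Biomarker}.
Enumerating:
  P1: Dosage <- Adherence -> Outcome -> PriorTherapy
  P2: Dosage <- Adherence -> PriorTherapy
  P3: Dosage <- Biomarker -> Outcome <- Adherence -> PriorTherapy
  P4: Dosage <- Biomarker -> Outcome -> PriorTherapy
That exhausts the simple backdoor paths. Count: 4.

4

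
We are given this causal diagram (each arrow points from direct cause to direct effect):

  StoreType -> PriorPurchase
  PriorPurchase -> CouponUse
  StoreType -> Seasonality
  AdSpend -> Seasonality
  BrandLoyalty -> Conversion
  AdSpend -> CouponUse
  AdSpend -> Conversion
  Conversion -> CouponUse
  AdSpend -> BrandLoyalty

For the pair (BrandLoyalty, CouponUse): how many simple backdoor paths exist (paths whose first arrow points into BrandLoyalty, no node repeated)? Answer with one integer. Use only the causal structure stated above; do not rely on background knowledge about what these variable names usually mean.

3

A backdoor path from BrandLoyalty to CouponUse is any simple undirected path whose first edge points into BrandLoyalty (i.e. leaves BrandLoyalty via a parent).
Parents of BrandLoyalty: {AdSpend}.
Enumerating:
  P1: BrandLoyalty <- AdSpend -> Conversion -> CouponUse
  P2: BrandLoyalty <- AdSpend -> Seasonality <- StoreType -> PriorPurchase -> CouponUse
  P3: BrandLoyalty <- AdSpend -> CouponUse
That exhausts the simple backdoor paths. Count: 3.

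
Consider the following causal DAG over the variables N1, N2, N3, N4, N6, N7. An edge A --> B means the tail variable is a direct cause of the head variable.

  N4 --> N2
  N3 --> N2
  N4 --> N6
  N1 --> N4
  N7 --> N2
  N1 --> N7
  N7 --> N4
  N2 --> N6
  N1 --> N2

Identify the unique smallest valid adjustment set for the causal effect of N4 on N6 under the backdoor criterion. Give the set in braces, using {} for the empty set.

{N1, N7}

Variables eligible for adjustment (non-descendants of N4, excluding N4 and N6): {N1, N3, N7}.
Backdoor paths from N4 to N6:
  P1: N4 <- N1 -> N7 -> N2 -> N6
  P2: N4 <- N1 -> N2 -> N6
  P3: N4 <- N7 <- N1 -> N2 -> N6
  P4: N4 <- N7 -> N2 -> N6
The empty set is not sufficient: P1 (N4 <- N1 -> N7 -> N2 -> N6) has no collider blocking it and no conditioned non-collider, so it is open.
Try {N1, N7}:
  P1: blocked at fork node N1 ∈ conditioning set.
  P2: blocked at fork node N1 ∈ conditioning set.
  P3: blocked at chain node N7 ∈ conditioning set.
  P4: blocked at fork node N7 ∈ conditioning set.
{N1, N7} contains no descendant of N4 and blocks every backdoor path.
Every element of {N1, N7} is needed (dropping N1 leaves P2 open; dropping N7 leaves P4 open), so no proper subset is valid.
Among all size-2 subsets of the eligible variables, only {N1, N7} blocks every backdoor path, so it is the unique smallest valid adjustment set.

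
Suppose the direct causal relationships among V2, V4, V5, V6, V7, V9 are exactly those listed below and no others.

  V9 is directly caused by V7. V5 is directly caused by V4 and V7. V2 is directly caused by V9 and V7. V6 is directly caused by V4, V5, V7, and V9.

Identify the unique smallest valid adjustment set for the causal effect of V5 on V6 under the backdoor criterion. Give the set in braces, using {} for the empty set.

Variables eligible for adjustment (non-descendants of V5, excluding V5 and V6): {V2, V4, V7, V9}.
Backdoor paths from V5 to V6:
  P1: V5 <- V7 -> V9 -> V6
  P2: V5 <- V7 -> V2 <- V9 -> V6
  P3: V5 <- V7 -> V6
  P4: V5 <- V4 -> V6
The empty set is not sufficient: P1 (V5 <- V7 -> V9 -> V6) has no collider blocking it and no conditioned non-collider, so it is open.
Try {V4, V7}:
  P1: blocked at fork node V7 ∈ conditioning set.
  P2: blocked at fork node V7 ∈ conditioning set.
  P3: blocked at fork node V7 ∈ conditioning set.
  P4: blocked at fork node V4 ∈ conditioning set.
{V4, V7} contains no descendant of V5 and blocks every backdoor path.
Every element of {V4, V7} is needed (dropping V4 leaves P4 open; dropping V7 leaves P1 open), so no proper subset is valid.
Among all size-2 subsets of the eligible variables, only {V4, V7} blocks every backdoor path, so it is the unique smallest valid adjustment set.

{V4, V7}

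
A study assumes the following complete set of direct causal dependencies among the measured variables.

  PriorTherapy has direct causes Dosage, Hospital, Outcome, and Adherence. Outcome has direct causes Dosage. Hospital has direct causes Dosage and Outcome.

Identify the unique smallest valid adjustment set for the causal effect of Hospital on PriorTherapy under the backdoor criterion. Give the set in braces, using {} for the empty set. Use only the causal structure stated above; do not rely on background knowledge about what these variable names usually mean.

Variables eligible for adjustment (non-descendants of Hospital, excluding Hospital and PriorTherapy): {Adherence, Dosage, Outcome}.
Backdoor paths from Hospital to PriorTherapy:
  P1: Hospital <- Dosage -> Outcome -> PriorTherapy
  P2: Hospital <- Dosage -> PriorTherapy
  P3: Hospital <- Outcome <- Dosage -> PriorTherapy
  P4: Hospital <- Outcome -> PriorTherapy
The empty set is not sufficient: P1 (Hospital <- Dosage -> Outcome -> PriorTherapy) has no collider blocking it and no conditioned non-collider, so it is open.
Try {Dosage, Outcome}:
  P1: blocked at fork node Dosage ∈ conditioning set.
  P2: blocked at fork node Dosage ∈ conditioning set.
  P3: blocked at chain node Outcome ∈ conditioning set.
  P4: blocked at fork node Outcome ∈ conditioning set.
{Dosage, Outcome} contains no descendant of Hospital and blocks every backdoor path.
Every element of {Dosage, Outcome} is needed (dropping Dosage leaves P2 open; dropping Outcome leaves P4 open), so no proper subset is valid.
Among all size-2 subsets of the eligible variables, only {Dosage, Outcome} blocks every backdoor path, so it is the unique smallest valid adjustment set.

{Dosage, Outcome}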